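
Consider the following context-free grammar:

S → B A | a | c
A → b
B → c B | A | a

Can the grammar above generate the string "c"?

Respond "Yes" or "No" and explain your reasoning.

Yes - a valid derivation exists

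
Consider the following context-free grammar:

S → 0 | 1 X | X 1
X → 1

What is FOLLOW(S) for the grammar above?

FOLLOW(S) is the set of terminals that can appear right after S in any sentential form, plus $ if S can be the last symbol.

We compute FOLLOW(S) using the standard algorithm.
FOLLOW(S) starts with {$}.
FIRST(S) = {0, 1}
FIRST(X) = {1}
FOLLOW(S) = {$}
FOLLOW(X) = {$, 1}
Therefore, FOLLOW(S) = {$}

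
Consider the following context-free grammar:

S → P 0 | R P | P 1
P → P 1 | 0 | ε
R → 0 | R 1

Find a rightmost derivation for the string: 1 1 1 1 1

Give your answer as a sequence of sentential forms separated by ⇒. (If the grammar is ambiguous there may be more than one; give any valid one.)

S ⇒ P 1 ⇒ P 1 1 ⇒ P 1 1 1 ⇒ P 1 1 1 1 ⇒ P 1 1 1 1 1 ⇒ 1 1 1 1 1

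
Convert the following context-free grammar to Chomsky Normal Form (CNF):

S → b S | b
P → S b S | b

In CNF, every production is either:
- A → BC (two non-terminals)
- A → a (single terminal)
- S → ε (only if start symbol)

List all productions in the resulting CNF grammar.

TB → b; S → b; P → b; S → TB S; P → S X0; X0 → TB S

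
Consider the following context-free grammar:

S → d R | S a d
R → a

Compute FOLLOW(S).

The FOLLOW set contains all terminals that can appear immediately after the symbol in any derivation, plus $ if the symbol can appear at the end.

We compute FOLLOW(S) using the standard algorithm.
FOLLOW(S) starts with {$}.
FIRST(R) = {a}
FIRST(S) = {d}
FOLLOW(R) = {$, a}
FOLLOW(S) = {$, a}
Therefore, FOLLOW(S) = {$, a}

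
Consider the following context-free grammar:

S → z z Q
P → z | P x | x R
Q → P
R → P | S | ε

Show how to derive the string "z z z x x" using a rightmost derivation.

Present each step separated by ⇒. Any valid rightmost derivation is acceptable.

S ⇒ z z Q ⇒ z z P ⇒ z z P x ⇒ z z P x x ⇒ z z z x x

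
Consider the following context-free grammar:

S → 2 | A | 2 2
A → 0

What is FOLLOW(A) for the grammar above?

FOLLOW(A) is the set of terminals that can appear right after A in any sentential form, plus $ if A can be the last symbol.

We compute FOLLOW(A) using the standard algorithm.
FOLLOW(S) starts with {$}.
FIRST(A) = {0}
FIRST(S) = {0, 2}
FOLLOW(A) = {$}
FOLLOW(S) = {$}
Therefore, FOLLOW(A) = {$}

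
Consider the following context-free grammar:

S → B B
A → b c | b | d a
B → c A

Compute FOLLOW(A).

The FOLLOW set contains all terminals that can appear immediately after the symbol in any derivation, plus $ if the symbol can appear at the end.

We compute FOLLOW(A) using the standard algorithm.
FOLLOW(S) starts with {$}.
FIRST(A) = {b, d}
FIRST(B) = {c}
FIRST(S) = {c}
FOLLOW(A) = {$, c}
FOLLOW(B) = {$, c}
FOLLOW(S) = {$}
Therefore, FOLLOW(A) = {$, c}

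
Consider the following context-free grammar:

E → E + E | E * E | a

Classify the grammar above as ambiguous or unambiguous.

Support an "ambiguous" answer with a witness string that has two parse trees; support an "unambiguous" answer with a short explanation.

Ambiguous - the string 'a * a + a * a * a' has two distinct parse trees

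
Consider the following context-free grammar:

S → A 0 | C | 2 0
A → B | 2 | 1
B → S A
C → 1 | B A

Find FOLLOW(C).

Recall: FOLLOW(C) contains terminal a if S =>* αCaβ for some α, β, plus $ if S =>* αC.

We compute FOLLOW(C) using the standard algorithm.
FOLLOW(S) starts with {$}.
FIRST(A) = {1, 2}
FIRST(B) = {1, 2}
FIRST(C) = {1, 2}
FIRST(S) = {1, 2}
FOLLOW(A) = {$, 0, 1, 2}
FOLLOW(B) = {$, 0, 1, 2}
FOLLOW(C) = {$, 1, 2}
FOLLOW(S) = {$, 1, 2}
Therefore, FOLLOW(C) = {$, 1, 2}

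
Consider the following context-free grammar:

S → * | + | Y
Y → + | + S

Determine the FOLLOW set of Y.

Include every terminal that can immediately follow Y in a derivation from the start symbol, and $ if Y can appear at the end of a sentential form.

We compute FOLLOW(Y) using the standard algorithm.
FOLLOW(S) starts with {$}.
FIRST(S) = {*, +}
FIRST(Y) = {+}
FOLLOW(S) = {$}
FOLLOW(Y) = {$}
Therefore, FOLLOW(Y) = {$}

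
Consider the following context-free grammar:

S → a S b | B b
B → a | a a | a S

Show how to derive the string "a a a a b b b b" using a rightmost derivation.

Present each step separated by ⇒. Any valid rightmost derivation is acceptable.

S ⇒ a S b ⇒ a a S b b ⇒ a a a S b b b ⇒ a a a B b b b b ⇒ a a a a b b b b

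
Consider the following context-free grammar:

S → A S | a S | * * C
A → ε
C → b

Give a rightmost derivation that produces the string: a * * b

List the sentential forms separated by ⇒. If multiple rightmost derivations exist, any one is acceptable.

S ⇒ a S ⇒ a * * C ⇒ a * * b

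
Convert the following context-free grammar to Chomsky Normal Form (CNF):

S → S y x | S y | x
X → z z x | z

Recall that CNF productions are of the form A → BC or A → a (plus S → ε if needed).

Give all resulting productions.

TY → y; TX → x; S → x; TZ → z; X → z; S → S X0; X0 → TY TX; S → S TY; X → TZ X1; X1 → TZ TX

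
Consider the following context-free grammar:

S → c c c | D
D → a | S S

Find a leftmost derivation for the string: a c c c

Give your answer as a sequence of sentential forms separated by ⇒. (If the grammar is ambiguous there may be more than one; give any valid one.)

S ⇒ D ⇒ S S ⇒ D S ⇒ a S ⇒ a c c c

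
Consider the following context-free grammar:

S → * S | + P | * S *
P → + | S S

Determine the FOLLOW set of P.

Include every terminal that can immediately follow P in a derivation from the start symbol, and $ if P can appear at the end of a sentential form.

We compute FOLLOW(P) using the standard algorithm.
FOLLOW(S) starts with {$}.
FIRST(P) = {*, +}
FIRST(S) = {*, +}
FOLLOW(P) = {$, *, +}
FOLLOW(S) = {$, *, +}
Therefore, FOLLOW(P) = {$, *, +}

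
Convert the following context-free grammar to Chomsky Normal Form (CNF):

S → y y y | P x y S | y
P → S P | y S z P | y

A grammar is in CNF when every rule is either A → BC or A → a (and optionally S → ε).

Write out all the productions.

TY → y; TX → x; S → y; TZ → z; P → y; S → TY X0; X0 → TY TY; S → P X1; X1 → TX X2; X2 → TY S; P → S P; P → TY X3; X3 → S X4; X4 → TZ P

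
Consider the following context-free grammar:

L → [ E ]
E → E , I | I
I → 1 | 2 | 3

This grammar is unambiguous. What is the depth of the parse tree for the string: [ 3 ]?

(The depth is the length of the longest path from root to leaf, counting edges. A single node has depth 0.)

3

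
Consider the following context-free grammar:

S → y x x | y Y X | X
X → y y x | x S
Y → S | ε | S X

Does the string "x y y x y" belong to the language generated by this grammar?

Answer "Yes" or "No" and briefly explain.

No - no valid derivation exists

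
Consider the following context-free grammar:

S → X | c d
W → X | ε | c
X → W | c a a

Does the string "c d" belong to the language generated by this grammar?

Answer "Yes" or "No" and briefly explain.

Yes - a valid derivation exists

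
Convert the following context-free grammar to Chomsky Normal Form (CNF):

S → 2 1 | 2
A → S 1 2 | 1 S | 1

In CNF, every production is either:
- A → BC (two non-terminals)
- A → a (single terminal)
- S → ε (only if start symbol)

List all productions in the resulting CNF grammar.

T2 → 2; T1 → 1; S → 2; A → 1; S → T2 T1; A → S X0; X0 → T1 T2; A → T1 S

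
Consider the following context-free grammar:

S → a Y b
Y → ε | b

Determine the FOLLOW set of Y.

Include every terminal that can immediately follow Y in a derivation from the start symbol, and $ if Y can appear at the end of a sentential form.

We compute FOLLOW(Y) using the standard algorithm.
FOLLOW(S) starts with {$}.
FIRST(S) = {a}
FIRST(Y) = {b, ε}
FOLLOW(S) = {$}
FOLLOW(Y) = {b}
Therefore, FOLLOW(Y) = {b}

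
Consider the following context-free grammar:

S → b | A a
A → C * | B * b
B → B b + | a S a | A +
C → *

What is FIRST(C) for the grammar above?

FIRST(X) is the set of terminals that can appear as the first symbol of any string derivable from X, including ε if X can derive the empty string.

We compute FIRST(C) using the standard algorithm.
FIRST(A) = {*, a}
FIRST(B) = {*, a}
FIRST(C) = {*}
FIRST(S) = {*, a, b}
Therefore, FIRST(C) = {*}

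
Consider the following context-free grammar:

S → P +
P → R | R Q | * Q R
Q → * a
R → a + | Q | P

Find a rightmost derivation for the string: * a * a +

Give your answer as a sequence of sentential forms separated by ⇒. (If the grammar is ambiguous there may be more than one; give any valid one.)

S ⇒ P + ⇒ R Q + ⇒ R * a + ⇒ Q * a + ⇒ * a * a +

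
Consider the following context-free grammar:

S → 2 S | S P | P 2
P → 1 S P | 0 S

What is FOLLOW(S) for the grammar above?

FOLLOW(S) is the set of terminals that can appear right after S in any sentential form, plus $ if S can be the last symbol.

We compute FOLLOW(S) using the standard algorithm.
FOLLOW(S) starts with {$}.
FIRST(P) = {0, 1}
FIRST(S) = {0, 1, 2}
FOLLOW(P) = {$, 0, 1, 2}
FOLLOW(S) = {$, 0, 1, 2}
Therefore, FOLLOW(S) = {$, 0, 1, 2}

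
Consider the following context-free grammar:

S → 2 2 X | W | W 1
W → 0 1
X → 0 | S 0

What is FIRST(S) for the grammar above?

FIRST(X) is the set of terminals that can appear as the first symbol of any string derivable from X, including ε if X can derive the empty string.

We compute FIRST(S) using the standard algorithm.
FIRST(S) = {0, 2}
FIRST(W) = {0}
FIRST(X) = {0, 2}
Therefore, FIRST(S) = {0, 2}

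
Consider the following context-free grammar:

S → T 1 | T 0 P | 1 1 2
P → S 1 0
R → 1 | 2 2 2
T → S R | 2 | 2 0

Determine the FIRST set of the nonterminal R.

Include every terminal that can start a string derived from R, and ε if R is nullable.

We compute FIRST(R) using the standard algorithm.
FIRST(P) = {1, 2}
FIRST(R) = {1, 2}
FIRST(S) = {1, 2}
FIRST(T) = {1, 2}
Therefore, FIRST(R) = {1, 2}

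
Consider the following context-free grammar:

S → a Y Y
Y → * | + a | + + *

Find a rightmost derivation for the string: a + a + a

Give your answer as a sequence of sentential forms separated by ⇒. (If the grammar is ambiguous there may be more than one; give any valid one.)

S ⇒ a Y Y ⇒ a Y + a ⇒ a + a + a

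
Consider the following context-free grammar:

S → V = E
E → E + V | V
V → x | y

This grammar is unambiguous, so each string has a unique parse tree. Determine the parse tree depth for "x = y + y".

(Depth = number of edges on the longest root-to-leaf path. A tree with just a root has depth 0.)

4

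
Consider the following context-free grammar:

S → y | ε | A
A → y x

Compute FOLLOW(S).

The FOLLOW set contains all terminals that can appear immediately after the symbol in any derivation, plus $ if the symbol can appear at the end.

We compute FOLLOW(S) using the standard algorithm.
FOLLOW(S) starts with {$}.
FIRST(A) = {y}
FIRST(S) = {y, ε}
FOLLOW(A) = {$}
FOLLOW(S) = {$}
Therefore, FOLLOW(S) = {$}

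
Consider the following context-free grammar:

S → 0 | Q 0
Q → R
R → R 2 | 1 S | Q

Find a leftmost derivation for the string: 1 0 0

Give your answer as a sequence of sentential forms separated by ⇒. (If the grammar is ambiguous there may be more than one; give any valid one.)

S ⇒ Q 0 ⇒ R 0 ⇒ Q 0 ⇒ R 0 ⇒ 1 S 0 ⇒ 1 0 0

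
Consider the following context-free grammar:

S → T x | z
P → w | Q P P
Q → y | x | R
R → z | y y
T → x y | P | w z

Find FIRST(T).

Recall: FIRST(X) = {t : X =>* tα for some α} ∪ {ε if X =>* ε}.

We compute FIRST(T) using the standard algorithm.
FIRST(P) = {w, x, y, z}
FIRST(Q) = {x, y, z}
FIRST(R) = {y, z}
FIRST(S) = {w, x, y, z}
FIRST(T) = {w, x, y, z}
Therefore, FIRST(T) = {w, x, y, z}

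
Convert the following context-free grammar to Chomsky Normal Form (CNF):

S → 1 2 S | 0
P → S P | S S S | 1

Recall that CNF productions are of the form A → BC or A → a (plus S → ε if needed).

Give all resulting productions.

T1 → 1; T2 → 2; S → 0; P → 1; S → T1 X0; X0 → T2 S; P → S P; P → S X1; X1 → S S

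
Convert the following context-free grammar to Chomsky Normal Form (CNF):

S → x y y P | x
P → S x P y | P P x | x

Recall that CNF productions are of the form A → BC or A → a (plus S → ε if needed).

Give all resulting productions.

TX → x; TY → y; S → x; P → x; S → TX X0; X0 → TY X1; X1 → TY P; P → S X2; X2 → TX X3; X3 → P TY; P → P X4; X4 → P TX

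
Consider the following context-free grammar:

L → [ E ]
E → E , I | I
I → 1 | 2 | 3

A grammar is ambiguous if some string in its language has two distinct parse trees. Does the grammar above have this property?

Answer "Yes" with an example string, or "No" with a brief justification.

No - the grammar is unambiguous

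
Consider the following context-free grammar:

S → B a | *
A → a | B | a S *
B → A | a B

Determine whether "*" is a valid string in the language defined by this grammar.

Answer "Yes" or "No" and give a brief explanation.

Yes - a valid derivation exists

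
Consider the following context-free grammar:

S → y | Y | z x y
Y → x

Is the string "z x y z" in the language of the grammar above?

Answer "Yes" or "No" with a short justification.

No - no valid derivation exists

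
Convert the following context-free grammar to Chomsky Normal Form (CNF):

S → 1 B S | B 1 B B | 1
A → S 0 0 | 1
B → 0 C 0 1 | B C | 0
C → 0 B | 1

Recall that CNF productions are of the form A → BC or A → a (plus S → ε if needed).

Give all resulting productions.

T1 → 1; S → 1; T0 → 0; A → 1; B → 0; C → 1; S → T1 X0; X0 → B S; S → B X1; X1 → T1 X2; X2 → B B; A → S X3; X3 → T0 T0; B → T0 X4; X4 → C X5; X5 → T0 T1; B → B C; C → T0 B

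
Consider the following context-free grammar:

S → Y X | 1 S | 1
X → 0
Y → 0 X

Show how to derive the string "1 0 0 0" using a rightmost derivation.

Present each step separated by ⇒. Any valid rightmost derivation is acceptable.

S ⇒ 1 S ⇒ 1 Y X ⇒ 1 Y 0 ⇒ 1 0 X 0 ⇒ 1 0 0 0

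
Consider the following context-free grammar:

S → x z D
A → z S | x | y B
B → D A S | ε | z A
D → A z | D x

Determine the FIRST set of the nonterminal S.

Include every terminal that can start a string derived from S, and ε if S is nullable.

We compute FIRST(S) using the standard algorithm.
FIRST(A) = {x, y, z}
FIRST(B) = {x, y, z, ε}
FIRST(D) = {x, y, z}
FIRST(S) = {x}
Therefore, FIRST(S) = {x}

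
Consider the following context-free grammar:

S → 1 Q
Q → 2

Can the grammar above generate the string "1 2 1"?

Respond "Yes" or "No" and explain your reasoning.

No - no valid derivation exists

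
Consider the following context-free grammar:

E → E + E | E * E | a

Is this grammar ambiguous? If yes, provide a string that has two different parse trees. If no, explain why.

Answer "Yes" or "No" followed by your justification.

Yes - the string 'a + a * a * a + a + a' has two distinct leftmost derivations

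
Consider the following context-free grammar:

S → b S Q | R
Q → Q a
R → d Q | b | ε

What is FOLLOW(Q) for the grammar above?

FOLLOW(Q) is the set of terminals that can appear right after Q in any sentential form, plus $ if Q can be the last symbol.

We compute FOLLOW(Q) using the standard algorithm.
FOLLOW(S) starts with {$}.
FIRST(Q) = {}
FIRST(R) = {b, d, ε}
FIRST(S) = {b, d, ε}
FOLLOW(Q) = {$, a}
FOLLOW(R) = {$}
FOLLOW(S) = {$}
Therefore, FOLLOW(Q) = {$, a}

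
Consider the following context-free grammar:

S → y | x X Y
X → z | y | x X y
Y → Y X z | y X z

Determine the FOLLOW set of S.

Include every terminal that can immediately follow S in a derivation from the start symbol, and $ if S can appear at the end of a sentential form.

We compute FOLLOW(S) using the standard algorithm.
FOLLOW(S) starts with {$}.
FIRST(S) = {x, y}
FIRST(X) = {x, y, z}
FIRST(Y) = {y}
FOLLOW(S) = {$}
FOLLOW(X) = {y, z}
FOLLOW(Y) = {$, x, y, z}
Therefore, FOLLOW(S) = {$}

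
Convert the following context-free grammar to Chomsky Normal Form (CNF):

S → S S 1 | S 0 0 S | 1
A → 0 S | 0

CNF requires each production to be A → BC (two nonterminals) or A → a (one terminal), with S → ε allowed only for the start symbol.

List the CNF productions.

T1 → 1; T0 → 0; S → 1; A → 0; S → S X0; X0 → S T1; S → S X1; X1 → T0 X2; X2 → T0 S; A → T0 S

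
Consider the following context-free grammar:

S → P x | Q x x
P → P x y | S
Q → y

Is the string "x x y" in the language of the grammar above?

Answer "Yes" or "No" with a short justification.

No - no valid derivation exists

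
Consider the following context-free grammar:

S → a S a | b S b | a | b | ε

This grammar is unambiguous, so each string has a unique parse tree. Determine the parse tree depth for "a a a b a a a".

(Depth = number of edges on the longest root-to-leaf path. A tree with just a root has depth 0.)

4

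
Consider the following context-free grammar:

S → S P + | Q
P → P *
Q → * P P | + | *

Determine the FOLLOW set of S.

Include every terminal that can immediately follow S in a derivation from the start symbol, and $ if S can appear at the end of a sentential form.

We compute FOLLOW(S) using the standard algorithm.
FOLLOW(S) starts with {$}.
FIRST(P) = {}
FIRST(Q) = {*, +}
FIRST(S) = {*, +}
FOLLOW(P) = {$, *, +}
FOLLOW(Q) = {$}
FOLLOW(S) = {$}
Therefore, FOLLOW(S) = {$}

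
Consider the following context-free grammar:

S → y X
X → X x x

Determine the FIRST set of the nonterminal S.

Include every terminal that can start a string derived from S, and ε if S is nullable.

We compute FIRST(S) using the standard algorithm.
FIRST(S) = {y}
FIRST(X) = {}
Therefore, FIRST(S) = {y}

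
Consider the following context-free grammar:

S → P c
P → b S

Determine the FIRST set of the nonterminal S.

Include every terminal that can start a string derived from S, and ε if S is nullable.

We compute FIRST(S) using the standard algorithm.
FIRST(P) = {b}
FIRST(S) = {b}
Therefore, FIRST(S) = {b}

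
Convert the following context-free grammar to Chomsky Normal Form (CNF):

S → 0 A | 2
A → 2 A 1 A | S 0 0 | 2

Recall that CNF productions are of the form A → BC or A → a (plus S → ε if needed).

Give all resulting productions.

T0 → 0; S → 2; T2 → 2; T1 → 1; A → 2; S → T0 A; A → T2 X0; X0 → A X1; X1 → T1 A; A → S X2; X2 → T0 T0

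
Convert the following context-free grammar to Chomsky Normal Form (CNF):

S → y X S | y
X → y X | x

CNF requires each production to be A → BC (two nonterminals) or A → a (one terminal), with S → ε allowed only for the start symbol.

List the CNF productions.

TY → y; S → y; X → x; S → TY X0; X0 → X S; X → TY X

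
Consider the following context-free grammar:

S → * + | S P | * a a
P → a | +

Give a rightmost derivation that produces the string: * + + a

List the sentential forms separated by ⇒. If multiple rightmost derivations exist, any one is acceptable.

S ⇒ S P ⇒ S a ⇒ S P a ⇒ S + a ⇒ * + + a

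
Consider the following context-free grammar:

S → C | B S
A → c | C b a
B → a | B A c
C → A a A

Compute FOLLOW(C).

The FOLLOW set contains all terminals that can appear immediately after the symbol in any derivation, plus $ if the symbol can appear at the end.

We compute FOLLOW(C) using the standard algorithm.
FOLLOW(S) starts with {$}.
FIRST(A) = {c}
FIRST(B) = {a}
FIRST(C) = {c}
FIRST(S) = {a, c}
FOLLOW(A) = {$, a, b, c}
FOLLOW(B) = {a, c}
FOLLOW(C) = {$, b}
FOLLOW(S) = {$}
Therefore, FOLLOW(C) = {$, b}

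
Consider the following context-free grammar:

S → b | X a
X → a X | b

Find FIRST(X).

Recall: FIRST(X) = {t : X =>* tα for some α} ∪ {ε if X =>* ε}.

We compute FIRST(X) using the standard algorithm.
FIRST(S) = {a, b}
FIRST(X) = {a, b}
Therefore, FIRST(X) = {a, b}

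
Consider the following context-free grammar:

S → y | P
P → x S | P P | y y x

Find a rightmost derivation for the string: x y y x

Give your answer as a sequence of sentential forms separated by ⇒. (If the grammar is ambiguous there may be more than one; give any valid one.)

S ⇒ P ⇒ x S ⇒ x P ⇒ x y y x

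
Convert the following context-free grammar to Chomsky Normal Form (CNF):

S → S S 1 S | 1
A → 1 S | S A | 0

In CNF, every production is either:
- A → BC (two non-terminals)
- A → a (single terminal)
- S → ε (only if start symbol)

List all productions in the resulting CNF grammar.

T1 → 1; S → 1; A → 0; S → S X0; X0 → S X1; X1 → T1 S; A → T1 S; A → S A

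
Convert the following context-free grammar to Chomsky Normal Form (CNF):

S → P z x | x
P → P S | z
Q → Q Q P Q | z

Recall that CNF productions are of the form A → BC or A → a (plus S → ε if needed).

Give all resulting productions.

TZ → z; TX → x; S → x; P → z; Q → z; S → P X0; X0 → TZ TX; P → P S; Q → Q X1; X1 → Q X2; X2 → P Q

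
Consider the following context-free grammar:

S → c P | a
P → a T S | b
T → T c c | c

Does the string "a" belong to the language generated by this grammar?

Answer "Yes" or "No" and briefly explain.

Yes - a valid derivation exists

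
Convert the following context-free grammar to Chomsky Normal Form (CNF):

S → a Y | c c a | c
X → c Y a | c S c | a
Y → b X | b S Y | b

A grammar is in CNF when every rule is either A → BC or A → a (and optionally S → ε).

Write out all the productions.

TA → a; TC → c; S → c; X → a; TB → b; Y → b; S → TA Y; S → TC X0; X0 → TC TA; X → TC X1; X1 → Y TA; X → TC X2; X2 → S TC; Y → TB X; Y → TB X3; X3 → S Y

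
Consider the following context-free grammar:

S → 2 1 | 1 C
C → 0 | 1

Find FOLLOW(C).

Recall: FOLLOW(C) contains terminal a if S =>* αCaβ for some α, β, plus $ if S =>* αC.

We compute FOLLOW(C) using the standard algorithm.
FOLLOW(S) starts with {$}.
FIRST(C) = {0, 1}
FIRST(S) = {1, 2}
FOLLOW(C) = {$}
FOLLOW(S) = {$}
Therefore, FOLLOW(C) = {$}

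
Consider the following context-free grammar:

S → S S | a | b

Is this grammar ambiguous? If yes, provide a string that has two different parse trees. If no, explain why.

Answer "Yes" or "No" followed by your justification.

Yes - the string 'a b a a b' has two distinct leftmost derivations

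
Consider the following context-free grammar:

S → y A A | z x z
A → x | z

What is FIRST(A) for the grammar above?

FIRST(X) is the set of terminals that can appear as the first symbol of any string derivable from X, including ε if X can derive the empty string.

We compute FIRST(A) using the standard algorithm.
FIRST(A) = {x, z}
FIRST(S) = {y, z}
Therefore, FIRST(A) = {x, z}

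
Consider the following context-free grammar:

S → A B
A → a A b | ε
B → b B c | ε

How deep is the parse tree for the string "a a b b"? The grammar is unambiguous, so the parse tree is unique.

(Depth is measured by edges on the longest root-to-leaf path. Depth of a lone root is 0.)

4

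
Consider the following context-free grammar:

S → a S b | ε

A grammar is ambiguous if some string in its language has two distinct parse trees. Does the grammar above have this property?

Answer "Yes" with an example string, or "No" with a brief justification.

No - the grammar is unambiguous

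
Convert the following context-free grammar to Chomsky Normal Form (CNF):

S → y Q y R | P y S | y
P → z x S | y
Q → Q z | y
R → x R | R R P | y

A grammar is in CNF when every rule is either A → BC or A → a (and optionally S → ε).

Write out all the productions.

TY → y; S → y; TZ → z; TX → x; P → y; Q → y; R → y; S → TY X0; X0 → Q X1; X1 → TY R; S → P X2; X2 → TY S; P → TZ X3; X3 → TX S; Q → Q TZ; R → TX R; R → R X4; X4 → R P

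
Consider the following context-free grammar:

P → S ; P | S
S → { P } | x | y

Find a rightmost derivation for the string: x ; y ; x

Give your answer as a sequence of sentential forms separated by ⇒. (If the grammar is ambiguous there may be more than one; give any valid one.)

P ⇒ S ; P ⇒ S ; S ; P ⇒ S ; S ; S ⇒ S ; S ; x ⇒ S ; y ; x ⇒ x ; y ; x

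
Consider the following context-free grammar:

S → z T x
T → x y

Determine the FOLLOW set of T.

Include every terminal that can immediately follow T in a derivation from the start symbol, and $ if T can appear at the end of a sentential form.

We compute FOLLOW(T) using the standard algorithm.
FOLLOW(S) starts with {$}.
FIRST(S) = {z}
FIRST(T) = {x}
FOLLOW(S) = {$}
FOLLOW(T) = {x}
Therefore, FOLLOW(T) = {x}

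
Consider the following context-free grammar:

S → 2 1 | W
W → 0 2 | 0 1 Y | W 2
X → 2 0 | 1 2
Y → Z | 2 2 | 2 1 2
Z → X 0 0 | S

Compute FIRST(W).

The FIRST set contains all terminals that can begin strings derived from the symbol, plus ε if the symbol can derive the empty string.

We compute FIRST(W) using the standard algorithm.
FIRST(S) = {0, 2}
FIRST(W) = {0}
FIRST(X) = {1, 2}
FIRST(Y) = {0, 1, 2}
FIRST(Z) = {0, 1, 2}
Therefore, FIRST(W) = {0}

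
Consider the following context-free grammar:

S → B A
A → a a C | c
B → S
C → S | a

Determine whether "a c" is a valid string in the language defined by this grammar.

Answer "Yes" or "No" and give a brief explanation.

No - no valid derivation exists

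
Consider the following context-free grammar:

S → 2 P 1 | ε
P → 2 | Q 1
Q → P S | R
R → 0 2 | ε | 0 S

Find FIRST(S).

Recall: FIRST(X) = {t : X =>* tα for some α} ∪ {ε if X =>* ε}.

We compute FIRST(S) using the standard algorithm.
FIRST(P) = {0, 1, 2}
FIRST(Q) = {0, 1, 2, ε}
FIRST(R) = {0, ε}
FIRST(S) = {2, ε}
Therefore, FIRST(S) = {2, ε}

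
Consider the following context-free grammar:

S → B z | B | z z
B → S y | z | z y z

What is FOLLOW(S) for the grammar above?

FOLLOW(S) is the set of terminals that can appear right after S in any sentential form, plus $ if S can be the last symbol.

We compute FOLLOW(S) using the standard algorithm.
FOLLOW(S) starts with {$}.
FIRST(B) = {z}
FIRST(S) = {z}
FOLLOW(B) = {$, y, z}
FOLLOW(S) = {$, y}
Therefore, FOLLOW(S) = {$, y}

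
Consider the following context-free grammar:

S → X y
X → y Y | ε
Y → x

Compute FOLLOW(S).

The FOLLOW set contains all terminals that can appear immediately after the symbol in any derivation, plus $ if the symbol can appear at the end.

We compute FOLLOW(S) using the standard algorithm.
FOLLOW(S) starts with {$}.
FIRST(S) = {y}
FIRST(X) = {y, ε}
FIRST(Y) = {x}
FOLLOW(S) = {$}
FOLLOW(X) = {y}
FOLLOW(Y) = {y}
Therefore, FOLLOW(S) = {$}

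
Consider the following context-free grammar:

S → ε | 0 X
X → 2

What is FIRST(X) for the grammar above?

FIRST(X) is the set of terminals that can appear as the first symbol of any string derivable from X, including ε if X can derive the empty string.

We compute FIRST(X) using the standard algorithm.
FIRST(S) = {0, ε}
FIRST(X) = {2}
Therefore, FIRST(X) = {2}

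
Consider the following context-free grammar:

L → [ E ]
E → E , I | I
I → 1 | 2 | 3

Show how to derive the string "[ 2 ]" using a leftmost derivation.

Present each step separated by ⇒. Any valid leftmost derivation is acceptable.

L ⇒ [ E ] ⇒ [ I ] ⇒ [ 2 ]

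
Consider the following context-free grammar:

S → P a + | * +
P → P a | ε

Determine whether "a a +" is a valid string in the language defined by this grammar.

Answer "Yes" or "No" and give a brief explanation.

Yes - a valid derivation exists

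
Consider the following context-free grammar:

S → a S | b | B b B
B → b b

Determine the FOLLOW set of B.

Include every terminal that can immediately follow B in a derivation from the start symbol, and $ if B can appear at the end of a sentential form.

We compute FOLLOW(B) using the standard algorithm.
FOLLOW(S) starts with {$}.
FIRST(B) = {b}
FIRST(S) = {a, b}
FOLLOW(B) = {$, b}
FOLLOW(S) = {$}
Therefore, FOLLOW(B) = {$, b}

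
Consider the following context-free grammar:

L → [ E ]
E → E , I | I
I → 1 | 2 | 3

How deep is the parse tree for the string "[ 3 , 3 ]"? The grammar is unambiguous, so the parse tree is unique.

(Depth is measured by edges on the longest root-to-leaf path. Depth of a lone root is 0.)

4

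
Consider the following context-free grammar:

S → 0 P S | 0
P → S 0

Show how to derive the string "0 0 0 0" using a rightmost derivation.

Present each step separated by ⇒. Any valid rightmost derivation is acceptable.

S ⇒ 0 P S ⇒ 0 P 0 ⇒ 0 S 0 0 ⇒ 0 0 0 0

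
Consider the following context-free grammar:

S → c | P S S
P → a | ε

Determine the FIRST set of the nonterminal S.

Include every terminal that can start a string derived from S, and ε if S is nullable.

We compute FIRST(S) using the standard algorithm.
FIRST(P) = {a, ε}
FIRST(S) = {a, c}
Therefore, FIRST(S) = {a, c}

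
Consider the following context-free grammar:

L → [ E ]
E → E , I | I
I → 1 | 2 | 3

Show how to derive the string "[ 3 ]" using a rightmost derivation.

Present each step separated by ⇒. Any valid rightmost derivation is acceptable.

L ⇒ [ E ] ⇒ [ I ] ⇒ [ 3 ]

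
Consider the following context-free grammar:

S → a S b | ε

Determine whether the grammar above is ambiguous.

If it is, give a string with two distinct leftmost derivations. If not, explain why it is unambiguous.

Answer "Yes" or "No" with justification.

No - the grammar is unambiguous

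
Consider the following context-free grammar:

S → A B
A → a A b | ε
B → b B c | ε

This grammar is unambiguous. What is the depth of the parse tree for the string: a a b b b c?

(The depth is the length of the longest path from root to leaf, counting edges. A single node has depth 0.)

4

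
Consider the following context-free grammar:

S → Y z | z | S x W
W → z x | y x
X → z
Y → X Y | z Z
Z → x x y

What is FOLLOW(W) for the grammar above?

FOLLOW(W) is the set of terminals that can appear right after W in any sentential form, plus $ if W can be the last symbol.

We compute FOLLOW(W) using the standard algorithm.
FOLLOW(S) starts with {$}.
FIRST(S) = {z}
FIRST(W) = {y, z}
FIRST(X) = {z}
FIRST(Y) = {z}
FIRST(Z) = {x}
FOLLOW(S) = {$, x}
FOLLOW(W) = {$, x}
FOLLOW(X) = {z}
FOLLOW(Y) = {z}
FOLLOW(Z) = {z}
Therefore, FOLLOW(W) = {$, x}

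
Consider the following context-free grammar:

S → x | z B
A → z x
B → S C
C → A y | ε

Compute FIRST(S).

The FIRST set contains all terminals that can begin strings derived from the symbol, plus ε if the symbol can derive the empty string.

We compute FIRST(S) using the standard algorithm.
FIRST(A) = {z}
FIRST(B) = {x, z}
FIRST(C) = {z, ε}
FIRST(S) = {x, z}
Therefore, FIRST(S) = {x, z}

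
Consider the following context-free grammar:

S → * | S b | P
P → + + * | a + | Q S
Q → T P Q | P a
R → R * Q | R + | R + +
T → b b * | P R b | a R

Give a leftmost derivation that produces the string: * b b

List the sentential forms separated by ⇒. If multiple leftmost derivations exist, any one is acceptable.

S ⇒ S b ⇒ S b b ⇒ * b b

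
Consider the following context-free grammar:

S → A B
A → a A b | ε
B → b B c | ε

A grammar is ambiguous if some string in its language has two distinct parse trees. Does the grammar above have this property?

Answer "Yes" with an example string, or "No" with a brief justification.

No - the grammar is unambiguous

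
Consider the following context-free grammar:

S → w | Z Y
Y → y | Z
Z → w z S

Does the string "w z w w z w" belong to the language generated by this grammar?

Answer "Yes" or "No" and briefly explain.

Yes - a valid derivation exists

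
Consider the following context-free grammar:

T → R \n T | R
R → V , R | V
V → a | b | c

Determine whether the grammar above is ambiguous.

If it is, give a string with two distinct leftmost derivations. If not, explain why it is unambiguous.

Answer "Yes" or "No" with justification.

No - the grammar is unambiguous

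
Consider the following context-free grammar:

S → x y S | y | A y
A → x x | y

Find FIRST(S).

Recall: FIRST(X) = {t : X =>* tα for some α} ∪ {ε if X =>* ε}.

We compute FIRST(S) using the standard algorithm.
FIRST(A) = {x, y}
FIRST(S) = {x, y}
Therefore, FIRST(S) = {x, y}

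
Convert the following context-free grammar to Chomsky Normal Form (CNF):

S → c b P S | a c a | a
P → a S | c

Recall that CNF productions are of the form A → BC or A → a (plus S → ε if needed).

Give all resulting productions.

TC → c; TB → b; TA → a; S → a; P → c; S → TC X0; X0 → TB X1; X1 → P S; S → TA X2; X2 → TC TA; P → TA S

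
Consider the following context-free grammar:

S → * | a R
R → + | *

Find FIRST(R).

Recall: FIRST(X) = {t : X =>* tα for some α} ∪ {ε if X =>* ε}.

We compute FIRST(R) using the standard algorithm.
FIRST(R) = {*, +}
FIRST(S) = {*, a}
Therefore, FIRST(R) = {*, +}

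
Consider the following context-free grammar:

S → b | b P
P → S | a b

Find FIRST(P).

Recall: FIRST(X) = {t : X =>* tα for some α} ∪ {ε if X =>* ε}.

We compute FIRST(P) using the standard algorithm.
FIRST(P) = {a, b}
FIRST(S) = {b}
Therefore, FIRST(P) = {a, b}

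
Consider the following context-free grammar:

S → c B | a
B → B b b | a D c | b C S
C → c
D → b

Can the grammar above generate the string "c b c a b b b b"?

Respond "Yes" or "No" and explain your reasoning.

Yes - a valid derivation exists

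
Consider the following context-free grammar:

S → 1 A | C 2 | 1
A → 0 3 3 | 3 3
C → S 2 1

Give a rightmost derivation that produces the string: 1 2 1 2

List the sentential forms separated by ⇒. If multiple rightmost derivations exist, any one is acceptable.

S ⇒ C 2 ⇒ S 2 1 2 ⇒ 1 2 1 2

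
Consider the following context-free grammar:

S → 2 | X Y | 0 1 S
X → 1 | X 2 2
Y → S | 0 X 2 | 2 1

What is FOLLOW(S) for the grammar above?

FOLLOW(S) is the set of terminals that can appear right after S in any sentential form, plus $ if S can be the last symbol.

We compute FOLLOW(S) using the standard algorithm.
FOLLOW(S) starts with {$}.
FIRST(S) = {0, 1, 2}
FIRST(X) = {1}
FIRST(Y) = {0, 1, 2}
FOLLOW(S) = {$}
FOLLOW(X) = {0, 1, 2}
FOLLOW(Y) = {$}
Therefore, FOLLOW(S) = {$}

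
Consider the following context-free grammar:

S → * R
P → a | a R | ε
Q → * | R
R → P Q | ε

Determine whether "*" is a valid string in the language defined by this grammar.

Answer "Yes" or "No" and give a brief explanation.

Yes - a valid derivation exists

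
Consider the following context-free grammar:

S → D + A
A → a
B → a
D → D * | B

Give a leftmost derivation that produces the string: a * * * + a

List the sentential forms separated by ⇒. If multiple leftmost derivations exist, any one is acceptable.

S ⇒ D + A ⇒ D * + A ⇒ D * * + A ⇒ D * * * + A ⇒ B * * * + A ⇒ a * * * + A ⇒ a * * * + a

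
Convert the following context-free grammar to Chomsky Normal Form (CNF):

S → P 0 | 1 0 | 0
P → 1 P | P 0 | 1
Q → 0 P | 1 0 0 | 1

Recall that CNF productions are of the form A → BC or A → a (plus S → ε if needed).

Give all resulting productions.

T0 → 0; T1 → 1; S → 0; P → 1; Q → 1; S → P T0; S → T1 T0; P → T1 P; P → P T0; Q → T0 P; Q → T1 X0; X0 → T0 T0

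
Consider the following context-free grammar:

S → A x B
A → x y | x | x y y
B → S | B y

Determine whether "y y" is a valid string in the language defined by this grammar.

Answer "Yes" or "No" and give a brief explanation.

No - no valid derivation exists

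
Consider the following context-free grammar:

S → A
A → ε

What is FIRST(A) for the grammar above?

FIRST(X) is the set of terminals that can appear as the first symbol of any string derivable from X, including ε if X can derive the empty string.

We compute FIRST(A) using the standard algorithm.
FIRST(A) = {ε}
FIRST(S) = {ε}
Therefore, FIRST(A) = {ε}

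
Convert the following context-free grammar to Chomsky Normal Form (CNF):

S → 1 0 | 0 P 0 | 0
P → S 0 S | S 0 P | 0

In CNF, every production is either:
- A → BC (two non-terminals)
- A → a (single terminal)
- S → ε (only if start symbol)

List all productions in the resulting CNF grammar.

T1 → 1; T0 → 0; S → 0; P → 0; S → T1 T0; S → T0 X0; X0 → P T0; P → S X1; X1 → T0 S; P → S X2; X2 → T0 P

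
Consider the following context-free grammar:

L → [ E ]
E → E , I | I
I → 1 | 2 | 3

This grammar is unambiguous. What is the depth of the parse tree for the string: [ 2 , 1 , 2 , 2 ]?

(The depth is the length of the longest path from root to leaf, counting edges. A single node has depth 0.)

6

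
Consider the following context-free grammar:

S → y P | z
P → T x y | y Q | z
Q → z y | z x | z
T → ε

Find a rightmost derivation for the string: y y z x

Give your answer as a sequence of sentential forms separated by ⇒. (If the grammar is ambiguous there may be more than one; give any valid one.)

S ⇒ y P ⇒ y y Q ⇒ y y z x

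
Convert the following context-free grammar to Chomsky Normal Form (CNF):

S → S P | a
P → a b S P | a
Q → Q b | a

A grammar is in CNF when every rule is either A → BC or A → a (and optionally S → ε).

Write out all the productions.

S → a; TA → a; TB → b; P → a; Q → a; S → S P; P → TA X0; X0 → TB X1; X1 → S P; Q → Q TB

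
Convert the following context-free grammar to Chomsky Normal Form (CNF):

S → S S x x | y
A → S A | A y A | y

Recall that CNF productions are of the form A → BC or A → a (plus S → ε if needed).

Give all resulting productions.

TX → x; S → y; TY → y; A → y; S → S X0; X0 → S X1; X1 → TX TX; A → S A; A → A X2; X2 → TY A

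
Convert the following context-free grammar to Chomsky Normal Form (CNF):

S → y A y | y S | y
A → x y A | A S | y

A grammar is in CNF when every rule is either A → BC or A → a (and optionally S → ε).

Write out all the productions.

TY → y; S → y; TX → x; A → y; S → TY X0; X0 → A TY; S → TY S; A → TX X1; X1 → TY A; A → A S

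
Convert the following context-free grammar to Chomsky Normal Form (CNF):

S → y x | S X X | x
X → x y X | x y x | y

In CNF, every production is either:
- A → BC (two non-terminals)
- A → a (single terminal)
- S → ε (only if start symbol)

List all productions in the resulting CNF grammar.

TY → y; TX → x; S → x; X → y; S → TY TX; S → S X0; X0 → X X; X → TX X1; X1 → TY X; X → TX X2; X2 → TY TX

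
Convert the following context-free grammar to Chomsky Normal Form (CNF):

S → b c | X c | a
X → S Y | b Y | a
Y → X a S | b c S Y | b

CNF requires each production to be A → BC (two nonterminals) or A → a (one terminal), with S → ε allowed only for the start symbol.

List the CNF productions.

TB → b; TC → c; S → a; X → a; TA → a; Y → b; S → TB TC; S → X TC; X → S Y; X → TB Y; Y → X X0; X0 → TA S; Y → TB X1; X1 → TC X2; X2 → S Y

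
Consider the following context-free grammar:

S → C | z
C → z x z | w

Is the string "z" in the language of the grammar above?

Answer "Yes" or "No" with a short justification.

Yes - a valid derivation exists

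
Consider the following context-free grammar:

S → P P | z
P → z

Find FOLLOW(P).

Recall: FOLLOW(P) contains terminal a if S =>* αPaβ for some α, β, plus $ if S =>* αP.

We compute FOLLOW(P) using the standard algorithm.
FOLLOW(S) starts with {$}.
FIRST(P) = {z}
FIRST(S) = {z}
FOLLOW(P) = {$, z}
FOLLOW(S) = {$}
Therefore, FOLLOW(P) = {$, z}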